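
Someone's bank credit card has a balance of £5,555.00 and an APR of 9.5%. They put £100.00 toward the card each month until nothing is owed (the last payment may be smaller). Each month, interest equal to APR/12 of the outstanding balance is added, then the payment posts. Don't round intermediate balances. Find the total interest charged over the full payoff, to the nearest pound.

Monthly rate r = 9.5%/12 = 0.791667% = 0.00791667.
Payoff takes n = ⌈−ln(1 − rB₀/P)/ln(1+r)⌉ = ⌈73.478⌉ = 74 payments; the last is £47.89.
Total paid = 73·£100.00 + £47.89 = £7,347.89.
Total interest = total paid − principal = £7,347.89 − £5,555.00 = £1,792.89.

£1,793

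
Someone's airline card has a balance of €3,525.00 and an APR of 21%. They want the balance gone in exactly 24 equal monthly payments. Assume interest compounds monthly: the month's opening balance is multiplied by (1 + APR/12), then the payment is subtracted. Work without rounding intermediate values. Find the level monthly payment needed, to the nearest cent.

Monthly rate r = 21%/12 = 1.75% = 0.0175.
Level-payment amortization: P = B₀·r / (1 − (1+r)^(−n)) = 3525.00·0.0175 / (1 − 1.0175^(−24)).
Denominator 1 − (1+r)^(−24) = 0.340561999.
P = 61.6875 / 0.340561999 ≈ 181.13.

€181.13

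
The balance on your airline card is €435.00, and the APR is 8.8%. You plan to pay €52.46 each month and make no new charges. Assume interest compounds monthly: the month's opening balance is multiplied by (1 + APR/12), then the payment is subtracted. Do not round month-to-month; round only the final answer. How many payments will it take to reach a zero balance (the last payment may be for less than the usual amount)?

9 payments

Monthly rate r = 8.8%/12 = 0.733333% = 0.00733333.
Recurrence: B ← B·(1+r) − €52.46.
Month 1: interest €3.19; balance after payment €385.73.
Month 2: interest €2.83; balance after payment €336.10.
Closed form: n = −ln(1 − rB₀/P)/ln(1+r) = −ln(0.93919)/ln(1.00733) ≈ 8.586, so the balance reaches zero during payment 9.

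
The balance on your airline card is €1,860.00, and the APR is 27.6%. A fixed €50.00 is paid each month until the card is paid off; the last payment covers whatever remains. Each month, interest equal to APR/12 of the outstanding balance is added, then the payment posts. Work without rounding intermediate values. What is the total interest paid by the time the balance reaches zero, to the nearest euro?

Monthly rate r = 27.6%/12 = 2.3% = 0.023.
Payoff takes n = ⌈−ln(1 − rB₀/P)/ln(1+r)⌉ = ⌈85.102⌉ = 86 payments; the last is €5.13.
Total paid = 85·€50.00 + €5.13 = €4,255.13.
Total interest = total paid − principal = €4,255.13 − €1,860.00 = €2,395.13.

€2,395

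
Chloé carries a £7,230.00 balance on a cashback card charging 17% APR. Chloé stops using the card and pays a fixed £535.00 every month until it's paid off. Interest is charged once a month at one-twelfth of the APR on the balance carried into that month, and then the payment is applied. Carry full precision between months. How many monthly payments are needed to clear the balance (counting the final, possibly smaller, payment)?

16 months

Monthly rate r = 17%/12 = 1.41667% = 0.0141667.
Recurrence: B ← B·(1+r) − £535.00.
Month 1: interest £102.42; balance after payment £6,797.43.
Month 2: interest £96.30; balance after payment £6,358.72.
Closed form: n = −ln(1 − rB₀/P)/ln(1+r) = −ln(0.80855)/ln(1.01417) ≈ 15.107, so the balance reaches zero during payment 16.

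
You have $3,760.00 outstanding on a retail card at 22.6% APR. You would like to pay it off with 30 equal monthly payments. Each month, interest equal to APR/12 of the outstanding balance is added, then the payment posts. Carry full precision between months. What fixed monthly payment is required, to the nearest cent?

$165.20

Monthly rate r = 22.6%/12 = 1.88333% = 0.0188333.
Level-payment amortization: P = B₀·r / (1 − (1+r)^(−n)) = 3760.00·0.0188333 / (1 − 1.01883^(−30)).
Denominator 1 − (1+r)^(−30) = 0.428645519.
P = 70.8133 / 0.428645519 ≈ 165.20.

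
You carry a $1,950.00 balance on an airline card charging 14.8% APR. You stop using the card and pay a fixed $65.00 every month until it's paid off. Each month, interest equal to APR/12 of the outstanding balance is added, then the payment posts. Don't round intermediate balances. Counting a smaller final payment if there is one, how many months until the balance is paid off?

Monthly rate r = 14.8%/12 = 1.23333% = 0.0123333.
Recurrence: B ← B·(1+r) − $65.00.
Month 1: interest $24.05; balance after payment $1,909.05.
Month 2: interest $23.54; balance after payment $1,867.59.
Closed form: n = −ln(1 − rB₀/P)/ln(1+r) = −ln(0.63)/ln(1.01233) ≈ 37.693, so the balance reaches zero during payment 38.

38 months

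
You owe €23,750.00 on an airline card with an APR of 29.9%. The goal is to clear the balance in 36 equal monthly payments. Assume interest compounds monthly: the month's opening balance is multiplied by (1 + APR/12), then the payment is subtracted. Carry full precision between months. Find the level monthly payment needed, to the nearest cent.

€1,006.92

Monthly rate r = 29.9%/12 = 2.49167% = 0.0249167.
Level-payment amortization: P = B₀·r / (1 − (1+r)^(−n)) = 23750.00·0.0249167 / (1 − 1.02492^(−36)).
Denominator 1 − (1+r)^(−36) = 0.587701264.
P = 591.771 / 0.587701264 ≈ 1006.92.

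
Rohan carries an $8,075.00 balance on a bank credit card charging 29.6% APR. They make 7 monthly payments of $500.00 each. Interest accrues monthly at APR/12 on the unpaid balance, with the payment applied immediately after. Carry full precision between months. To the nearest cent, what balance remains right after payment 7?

$5,806.89

Monthly rate r = 29.6%/12 = 2.46667% = 0.0246667.
Each month: B ← B·(1+r) − $500.00.
Month 1: interest $199.18; balance after payment $7,774.18.
Month 2: interest $191.76; balance after payment $7,465.95.
Month 3: interest $184.16; balance after payment $7,150.11.
Month 4: interest $176.37; balance after payment $6,826.48.
Month 5: interest $168.39; balance after payment $6,494.86.
Month 6: interest $160.21; balance after payment $6,155.07.
Month 7: interest $151.83; balance after payment $5,806.89.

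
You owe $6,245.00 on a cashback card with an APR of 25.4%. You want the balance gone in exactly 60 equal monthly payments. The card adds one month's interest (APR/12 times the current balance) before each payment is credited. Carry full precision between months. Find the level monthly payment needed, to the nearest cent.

$184.77

Monthly rate r = 25.4%/12 = 2.11667% = 0.0211667.
Level-payment amortization: P = B₀·r / (1 − (1+r)^(−n)) = 6245.00·0.0211667 / (1 − 1.02117^(−60)).
Denominator 1 − (1+r)^(−60) = 0.715421423.
P = 132.186 / 0.715421423 ≈ 184.77.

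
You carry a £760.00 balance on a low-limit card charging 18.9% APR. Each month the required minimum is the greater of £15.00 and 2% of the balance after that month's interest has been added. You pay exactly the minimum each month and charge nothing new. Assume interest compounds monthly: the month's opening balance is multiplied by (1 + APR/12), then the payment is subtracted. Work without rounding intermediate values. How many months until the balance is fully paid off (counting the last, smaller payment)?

Monthly rate r = 18.9%/12 = 1.575% = 0.01575.
While 2% of the post-interest balance exceeds £15.00, each month B ← (B·(1+r))·(1 − 0.02), i.e. B shrinks by the factor (1+r)·0.98 = 0.99543.
This holds for months 1–7. Entering month 8 the balance is £736.04; 2% of the post-interest balance is now below £15.00, so the flat £15.00 minimum applies from here.
From month 8 a fixed £15.00 at rate r clears £736.04 in 95 more payments. Total: 7 + 95 = 102 months.

102 months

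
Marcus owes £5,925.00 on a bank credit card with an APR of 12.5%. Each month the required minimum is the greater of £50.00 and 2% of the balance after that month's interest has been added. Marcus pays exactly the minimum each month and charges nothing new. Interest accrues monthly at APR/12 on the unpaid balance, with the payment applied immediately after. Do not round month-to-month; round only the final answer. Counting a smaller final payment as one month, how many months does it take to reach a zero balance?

159 months

Monthly rate r = 12.5%/12 = 1.04167% = 0.0104167.
While 2% of the post-interest balance exceeds £50.00, each month B ← (B·(1+r))·(1 − 0.02), i.e. B shrinks by the factor (1+r)·0.98 = 0.99021.
This holds for months 1–89. Entering month 90 the balance is £2,468.05; 2% of the post-interest balance is now below £50.00, so the flat £50.00 minimum applies from here.
From month 90 a fixed £50.00 at rate r clears £2,468.05 in 70 more payments. Total: 89 + 70 = 159 months.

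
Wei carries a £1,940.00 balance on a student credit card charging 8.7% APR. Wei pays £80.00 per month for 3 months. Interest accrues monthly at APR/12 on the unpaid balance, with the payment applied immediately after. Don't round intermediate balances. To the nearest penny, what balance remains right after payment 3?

Monthly rate r = 8.7%/12 = 0.725% = 0.00725.
Each month: B ← B·(1+r) − £80.00.
Month 1: interest £14.06; balance after payment £1,874.07.
Month 2: interest £13.59; balance after payment £1,807.65.
Month 3: interest £13.11; balance after payment £1,740.76.

£1,740.76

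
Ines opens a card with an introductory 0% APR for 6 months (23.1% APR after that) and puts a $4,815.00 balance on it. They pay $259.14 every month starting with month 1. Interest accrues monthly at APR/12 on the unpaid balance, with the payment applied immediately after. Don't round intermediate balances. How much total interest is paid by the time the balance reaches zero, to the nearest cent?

$509.33

Promo months 1–6 at r₀ = 0%/12 = 0; months 7+ at r₁ = 23.1%/12 = 0.01925.
After month 6 (no interest yet): B = $4,815.00 − 6·$259.14 = $3,260.16.
Then at r₁ with $259.14/mo: n₂ = −ln(1 − r₁·B/P)/ln(1+r₁) ≈ 14.54 → 15 more payments.
Total paid = 20·$259.14 + $141.53 = $5,324.33; interest = $5,324.33 − $4,815.00 = $509.33.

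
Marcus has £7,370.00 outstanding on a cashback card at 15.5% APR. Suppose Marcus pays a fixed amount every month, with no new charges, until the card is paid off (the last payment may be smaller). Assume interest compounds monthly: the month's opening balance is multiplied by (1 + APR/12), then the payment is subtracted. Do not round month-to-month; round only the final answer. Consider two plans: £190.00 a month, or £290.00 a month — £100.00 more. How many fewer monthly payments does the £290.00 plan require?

23 fewer payments

Monthly rate r = 15.5%/12 = 1.29167% = 0.0129167.
At £190.00/mo: n = ⌈−ln(1 − rB₀/P)/ln(1+r)⌉ = 55 payments (last £32.40); total interest = total paid − £7,370.00 = £2,922.40.
At £290.00/mo: 32 payments (last £0.76); total interest £1,620.76.
Payments saved = 55 − 32 = 23.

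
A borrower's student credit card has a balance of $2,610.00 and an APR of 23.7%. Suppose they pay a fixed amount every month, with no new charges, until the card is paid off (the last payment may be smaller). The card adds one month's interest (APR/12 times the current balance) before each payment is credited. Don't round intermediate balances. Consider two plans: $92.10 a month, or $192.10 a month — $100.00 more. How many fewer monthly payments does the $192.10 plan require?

26 fewer payments

Monthly rate r = 23.7%/12 = 1.975% = 0.01975.
At $92.10/mo: n = ⌈−ln(1 − rB₀/P)/ln(1+r)⌉ = 42 payments (last $86.79); total interest = total paid − $2,610.00 = $1,252.89.
At $192.10/mo: 16 payments (last $187.38); total interest $458.88.
Payments saved = 42 − 16 = 26.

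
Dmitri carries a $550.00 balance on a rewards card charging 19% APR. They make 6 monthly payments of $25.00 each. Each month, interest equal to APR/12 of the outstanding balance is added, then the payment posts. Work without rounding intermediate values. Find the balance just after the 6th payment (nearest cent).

Monthly rate r = 19%/12 = 1.58333% = 0.0158333.
Each month: B ← B·(1+r) − $25.00.
Month 1: interest $8.71; balance after payment $533.71.
Month 2: interest $8.45; balance after payment $517.16.
Month 3: interest $8.19; balance after payment $500.35.
Month 4: interest $7.92; balance after payment $483.27.
Month 5: interest $7.65; balance after payment $465.92.
Month 6: interest $7.38; balance after payment $448.30.

$448.30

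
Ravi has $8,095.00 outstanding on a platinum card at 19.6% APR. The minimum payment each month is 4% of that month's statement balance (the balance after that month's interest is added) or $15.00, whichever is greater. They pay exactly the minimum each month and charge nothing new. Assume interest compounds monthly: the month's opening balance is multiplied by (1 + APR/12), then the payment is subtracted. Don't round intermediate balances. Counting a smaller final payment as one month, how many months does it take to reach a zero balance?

158 months

Monthly rate r = 19.6%/12 = 1.63333% = 0.0163333.
While 4% of the post-interest balance exceeds $15.00, each month B ← (B·(1+r))·(1 − 0.04), i.e. B shrinks by the factor (1+r)·0.96 = 0.97568.
This holds for months 1–126. Entering month 127 the balance is $363.87; 4% of the post-interest balance is now below $15.00, so the flat $15.00 minimum applies from here.
From month 127 a fixed $15.00 at rate r clears $363.87 in 32 more payments. Total: 126 + 32 = 158 months.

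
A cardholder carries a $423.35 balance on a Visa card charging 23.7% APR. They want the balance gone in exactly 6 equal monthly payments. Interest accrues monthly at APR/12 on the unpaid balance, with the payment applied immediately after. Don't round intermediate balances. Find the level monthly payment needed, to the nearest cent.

$75.52

Monthly rate r = 23.7%/12 = 1.975% = 0.01975.
Level-payment amortization: P = B₀·r / (1 − (1+r)^(−n)) = 423.35·0.01975 / (1 − 1.01975^(−6)).
Denominator 1 − (1+r)^(−6) = 0.110721657.
P = 8.36116 / 0.110721657 ≈ 75.52.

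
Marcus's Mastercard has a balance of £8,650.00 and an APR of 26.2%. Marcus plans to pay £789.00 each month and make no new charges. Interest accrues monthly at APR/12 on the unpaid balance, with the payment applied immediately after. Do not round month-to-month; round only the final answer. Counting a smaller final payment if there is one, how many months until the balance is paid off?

Monthly rate r = 26.2%/12 = 2.18333% = 0.0218333.
Recurrence: B ← B·(1+r) − £789.00.
Month 1: interest £188.86; balance after payment £8,049.86.
Month 2: interest £175.76; balance after payment £7,436.61.
Closed form: n = −ln(1 − rB₀/P)/ln(1+r) = −ln(0.76064)/ln(1.02183) ≈ 12.668, so the balance reaches zero during payment 13.

13 months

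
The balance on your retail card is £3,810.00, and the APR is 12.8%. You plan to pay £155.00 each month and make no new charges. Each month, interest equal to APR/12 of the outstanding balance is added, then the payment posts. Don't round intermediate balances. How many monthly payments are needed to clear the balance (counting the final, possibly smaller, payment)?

29 payments

Monthly rate r = 12.8%/12 = 1.06667% = 0.0106667.
Recurrence: B ← B·(1+r) − £155.00.
Month 1: interest £40.64; balance after payment £3,695.64.
Month 2: interest £39.42; balance after payment £3,580.06.
Closed form: n = −ln(1 − rB₀/P)/ln(1+r) = −ln(0.73781)/ln(1.01067) ≈ 28.659, so the balance reaches zero during payment 29.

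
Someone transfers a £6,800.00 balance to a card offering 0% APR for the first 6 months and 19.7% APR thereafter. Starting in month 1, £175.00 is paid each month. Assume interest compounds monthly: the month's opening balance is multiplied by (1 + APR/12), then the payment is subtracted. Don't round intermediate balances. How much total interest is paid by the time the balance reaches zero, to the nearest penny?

Promo months 1–6 at r₀ = 0%/12 = 0; months 7+ at r₁ = 19.7%/12 = 0.0164167.
After month 6 (no interest yet): B = £6,800.00 − 6·£175.00 = £5,750.00.
Then at r₁ with £175.00/mo: n₂ = −ln(1 − r₁·B/P)/ln(1+r₁) ≈ 47.61 → 48 more payments.
Total paid = 53·£175.00 + £106.92 = £9,381.92; interest = £9,381.92 − £6,800.00 = £2,581.92.

£2,581.92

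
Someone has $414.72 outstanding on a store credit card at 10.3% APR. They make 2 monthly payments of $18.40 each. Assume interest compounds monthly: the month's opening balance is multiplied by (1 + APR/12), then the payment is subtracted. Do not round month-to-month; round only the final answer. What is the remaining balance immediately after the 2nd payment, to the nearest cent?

$384.91

Monthly rate r = 10.3%/12 = 0.858333% = 0.00858333.
Each month: B ← B·(1+r) − $18.40.
Month 1: interest $3.56; balance after payment $399.88.
Month 2: interest $3.43; balance after payment $384.91.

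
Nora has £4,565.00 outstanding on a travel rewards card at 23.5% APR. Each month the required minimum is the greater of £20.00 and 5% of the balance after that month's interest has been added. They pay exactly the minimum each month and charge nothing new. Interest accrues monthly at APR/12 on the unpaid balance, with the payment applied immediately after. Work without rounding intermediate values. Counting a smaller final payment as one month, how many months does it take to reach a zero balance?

102 months

Monthly rate r = 23.5%/12 = 1.95833% = 0.0195833.
While 5% of the post-interest balance exceeds £20.00, each month B ← (B·(1+r))·(1 − 0.05), i.e. B shrinks by the factor (1+r)·0.95 = 0.9686.
This holds for months 1–77. Entering month 78 the balance is £391.48; 5% of the post-interest balance is now below £20.00, so the flat £20.00 minimum applies from here.
From month 78 a fixed £20.00 at rate r clears £391.48 in 25 more payments. Total: 77 + 25 = 102 months.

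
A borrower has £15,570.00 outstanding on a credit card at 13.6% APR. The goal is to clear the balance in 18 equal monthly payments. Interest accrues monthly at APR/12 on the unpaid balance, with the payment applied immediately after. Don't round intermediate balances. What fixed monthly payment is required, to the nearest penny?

£961.10

Monthly rate r = 13.6%/12 = 1.13333% = 0.0113333.
Level-payment amortization: P = B₀·r / (1 − (1+r)^(−n)) = 15570.00·0.0113333 / (1 − 1.01133^(−18)).
Denominator 1 − (1+r)^(−18) = 0.18360148.
P = 176.46 / 0.18360148 ≈ 961.10.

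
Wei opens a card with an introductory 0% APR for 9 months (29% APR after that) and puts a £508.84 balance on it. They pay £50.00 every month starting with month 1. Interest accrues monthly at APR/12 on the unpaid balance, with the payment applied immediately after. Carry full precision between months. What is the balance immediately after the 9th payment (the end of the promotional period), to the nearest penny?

£58.84

Promo months 1–9 at r₀ = 0%/12 = 0; months 10+ at r₁ = 29%/12 = 0.0241667.
After month 9 (no interest yet): B = £508.84 − 9·£50.00 = £58.84.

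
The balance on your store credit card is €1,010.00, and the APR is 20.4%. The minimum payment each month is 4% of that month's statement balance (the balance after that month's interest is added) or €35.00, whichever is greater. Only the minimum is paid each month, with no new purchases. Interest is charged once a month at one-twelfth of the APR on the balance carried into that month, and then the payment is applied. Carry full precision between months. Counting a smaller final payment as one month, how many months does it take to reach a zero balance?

Monthly rate r = 20.4%/12 = 1.7% = 0.017.
While 4% of the post-interest balance exceeds €35.00, each month B ← (B·(1+r))·(1 − 0.04), i.e. B shrinks by the factor (1+r)·0.96 = 0.97632.
This holds for months 1–7. Entering month 8 the balance is €854.02; 4% of the post-interest balance is now below €35.00, so the flat €35.00 minimum applies from here.
From month 8 a fixed €35.00 at rate r clears €854.02 in 32 more payments. Total: 7 + 32 = 39 months.

39 months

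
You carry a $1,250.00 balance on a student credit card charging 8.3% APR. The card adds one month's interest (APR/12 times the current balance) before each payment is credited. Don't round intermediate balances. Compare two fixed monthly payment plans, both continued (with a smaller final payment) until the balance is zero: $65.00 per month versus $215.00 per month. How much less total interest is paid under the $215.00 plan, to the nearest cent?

$65.74

Monthly rate r = 8.3%/12 = 0.691667% = 0.00691667.
At $65.00/mo: n = ⌈−ln(1 − rB₀/P)/ln(1+r)⌉ = 21 payments (last $46.01); total interest = total paid − $1,250.00 = $96.01.
At $215.00/mo: 6 payments (last $205.27); total interest $30.27.
Interest saved = $96.01 − $30.27 = $65.74.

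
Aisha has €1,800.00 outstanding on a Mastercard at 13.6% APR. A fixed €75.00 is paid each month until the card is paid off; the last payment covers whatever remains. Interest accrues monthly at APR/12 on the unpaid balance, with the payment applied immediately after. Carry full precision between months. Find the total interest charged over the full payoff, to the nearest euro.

€313

Monthly rate r = 13.6%/12 = 1.13333% = 0.0113333.
Payoff takes n = ⌈−ln(1 − rB₀/P)/ln(1+r)⌉ = ⌈28.169⌉ = 29 payments; the last is €12.74.
Total paid = 28·€75.00 + €12.74 = €2,112.74.
Total interest = total paid − principal = €2,112.74 − €1,800.00 = €312.74.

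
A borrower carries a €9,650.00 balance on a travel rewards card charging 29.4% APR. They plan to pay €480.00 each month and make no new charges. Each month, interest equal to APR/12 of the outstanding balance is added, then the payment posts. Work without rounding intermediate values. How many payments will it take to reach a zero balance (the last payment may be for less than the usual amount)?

29 payments

Monthly rate r = 29.4%/12 = 2.45% = 0.0245.
Recurrence: B ← B·(1+r) − €480.00.
Month 1: interest €236.42; balance after payment €9,406.42.
Month 2: interest €230.46; balance after payment €9,156.88.
Closed form: n = −ln(1 − rB₀/P)/ln(1+r) = −ln(0.50745)/ln(1.0245) ≈ 28.026, so the balance reaches zero during payment 29.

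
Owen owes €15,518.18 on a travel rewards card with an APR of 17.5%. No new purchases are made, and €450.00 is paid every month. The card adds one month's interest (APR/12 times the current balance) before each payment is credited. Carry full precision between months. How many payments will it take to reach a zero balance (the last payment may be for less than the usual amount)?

Monthly rate r = 17.5%/12 = 1.45833% = 0.0145833.
Recurrence: B ← B·(1+r) − €450.00.
Month 1: interest €226.31; balance after payment €15,294.49.
Month 2: interest €223.04; balance after payment €15,067.53.
Closed form: n = −ln(1 − rB₀/P)/ln(1+r) = −ln(0.4971)/ln(1.01458) ≈ 48.278, so the balance reaches zero during payment 49.

49 payments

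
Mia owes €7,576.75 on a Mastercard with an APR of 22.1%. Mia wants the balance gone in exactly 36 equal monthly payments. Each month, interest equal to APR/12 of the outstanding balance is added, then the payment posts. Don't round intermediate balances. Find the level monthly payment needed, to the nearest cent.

Monthly rate r = 22.1%/12 = 1.84167% = 0.0184167.
Level-payment amortization: P = B₀·r / (1 − (1+r)^(−n)) = 7576.75·0.0184167 / (1 − 1.01842^(−36)).
Denominator 1 − (1+r)^(−36) = 0.481579615.
P = 139.538 / 0.481579615 ≈ 289.75.

€289.75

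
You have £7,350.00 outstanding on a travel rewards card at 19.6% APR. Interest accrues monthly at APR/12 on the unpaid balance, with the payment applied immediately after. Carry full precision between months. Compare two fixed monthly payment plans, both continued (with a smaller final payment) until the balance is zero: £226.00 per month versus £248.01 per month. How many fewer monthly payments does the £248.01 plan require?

Monthly rate r = 19.6%/12 = 1.63333% = 0.0163333.
At £226.00/mo: n = ⌈−ln(1 − rB₀/P)/ln(1+r)⌉ = 47 payments (last £171.97); total interest = total paid − £7,350.00 = £3,217.97.
At £248.01/mo: 41 payments (last £209.92); total interest £2,780.32.
Payments saved = 47 − 41 = 6.

6 fewer payments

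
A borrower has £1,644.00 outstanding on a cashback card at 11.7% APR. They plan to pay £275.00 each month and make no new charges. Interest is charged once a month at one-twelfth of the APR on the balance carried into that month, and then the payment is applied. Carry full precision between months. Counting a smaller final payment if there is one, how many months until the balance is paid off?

7 months

Monthly rate r = 11.7%/12 = 0.975% = 0.00975.
Recurrence: B ← B·(1+r) − £275.00.
Month 1: interest £16.03; balance after payment £1,385.03.
Month 2: interest £13.50; balance after payment £1,123.53.
Closed form: n = −ln(1 − rB₀/P)/ln(1+r) = −ln(0.94171)/ln(1.00975) ≈ 6.189, so the balance reaches zero during payment 7.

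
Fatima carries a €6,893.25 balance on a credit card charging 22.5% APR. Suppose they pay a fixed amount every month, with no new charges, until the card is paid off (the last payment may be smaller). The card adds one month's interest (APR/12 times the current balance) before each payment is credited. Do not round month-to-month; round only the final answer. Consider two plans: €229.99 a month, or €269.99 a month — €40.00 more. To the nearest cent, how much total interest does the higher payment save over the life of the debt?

Monthly rate r = 22.5%/12 = 1.875% = 0.01875.
At €229.99/mo: n = ⌈−ln(1 − rB₀/P)/ln(1+r)⌉ = 45 payments (last €101.01); total interest = total paid − €6,893.25 = €3,327.32.
At €269.99/mo: 36 payments (last €18.85); total interest €2,575.25.
Interest saved = €3,327.32 − €2,575.25 = €752.07.

€752.07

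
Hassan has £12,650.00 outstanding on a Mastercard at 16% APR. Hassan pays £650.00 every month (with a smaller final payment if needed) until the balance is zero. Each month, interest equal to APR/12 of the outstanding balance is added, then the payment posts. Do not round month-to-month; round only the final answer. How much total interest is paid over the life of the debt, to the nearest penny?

£2,093.45

Monthly rate r = 16%/12 = 1.33333% = 0.0133333.
Payoff takes n = ⌈−ln(1 − rB₀/P)/ln(1+r)⌉ = ⌈22.681⌉ = 23 payments; the last is £443.45.
Total paid = 22·£650.00 + £443.45 = £14,743.45.
Total interest = total paid − principal = £14,743.45 − £12,650.00 = £2,093.45.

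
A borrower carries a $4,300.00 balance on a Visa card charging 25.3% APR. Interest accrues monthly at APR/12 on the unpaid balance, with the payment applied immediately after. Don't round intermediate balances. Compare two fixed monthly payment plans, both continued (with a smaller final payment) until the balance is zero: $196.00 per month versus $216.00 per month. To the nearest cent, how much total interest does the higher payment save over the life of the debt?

Monthly rate r = 25.3%/12 = 2.10833% = 0.0210833.
At $196.00/mo: n = ⌈−ln(1 − rB₀/P)/ln(1+r)⌉ = 30 payments (last $149.22); total interest = total paid − $4,300.00 = $1,533.22.
At $216.00/mo: 27 payments (last $18.47); total interest $1,334.47.
Interest saved = $1,533.22 − $1,334.47 = $198.75.

$198.75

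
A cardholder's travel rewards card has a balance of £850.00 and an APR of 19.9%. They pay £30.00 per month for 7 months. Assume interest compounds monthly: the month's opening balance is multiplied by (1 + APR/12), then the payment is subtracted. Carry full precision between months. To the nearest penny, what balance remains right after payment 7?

£732.98

Monthly rate r = 19.9%/12 = 1.65833% = 0.0165833.
Each month: B ← B·(1+r) − £30.00.
Month 1: interest £14.10; balance after payment £834.10.
Month 2: interest £13.83; balance after payment £817.93.
Month 3: interest £13.56; balance after payment £801.49.
Month 4: interest £13.29; balance after payment £784.78.
Month 5: interest £13.01; balance after payment £767.80.
Month 6: interest £12.73; balance after payment £750.53.
Month 7: interest £12.45; balance after payment £732.98.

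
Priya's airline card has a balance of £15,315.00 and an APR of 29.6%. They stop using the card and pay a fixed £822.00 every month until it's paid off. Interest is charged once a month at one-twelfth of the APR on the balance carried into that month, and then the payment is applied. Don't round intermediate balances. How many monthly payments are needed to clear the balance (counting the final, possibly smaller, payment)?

26 months

Monthly rate r = 29.6%/12 = 2.46667% = 0.0246667.
Recurrence: B ← B·(1+r) − £822.00.
Month 1: interest £377.77; balance after payment £14,870.77.
Month 2: interest £366.81; balance after payment £14,415.58.
Closed form: n = −ln(1 − rB₀/P)/ln(1+r) = −ln(0.54043)/ln(1.02467) ≈ 25.255, so the balance reaches zero during payment 26.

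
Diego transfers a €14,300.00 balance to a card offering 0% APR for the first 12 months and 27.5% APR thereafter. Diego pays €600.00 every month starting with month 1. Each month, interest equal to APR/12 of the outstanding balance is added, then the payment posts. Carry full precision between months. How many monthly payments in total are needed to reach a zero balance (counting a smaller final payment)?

Promo months 1–12 at r₀ = 0%/12 = 0; months 13+ at r₁ = 27.5%/12 = 0.0229167.
After month 12 (no interest yet): B = €14,300.00 − 12·€600.00 = €7,100.00.
Then at r₁ with €600.00/mo: n₂ = −ln(1 − r₁·B/P)/ln(1+r₁) ≈ 13.96 → 14 more payments.

26 payments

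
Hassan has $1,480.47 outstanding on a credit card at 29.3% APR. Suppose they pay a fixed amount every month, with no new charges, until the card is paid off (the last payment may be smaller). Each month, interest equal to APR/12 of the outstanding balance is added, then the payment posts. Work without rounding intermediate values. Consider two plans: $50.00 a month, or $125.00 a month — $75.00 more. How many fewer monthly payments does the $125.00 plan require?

39 fewer payments

Monthly rate r = 29.3%/12 = 2.44167% = 0.0244167.
At $50.00/mo: n = ⌈−ln(1 − rB₀/P)/ln(1+r)⌉ = 54 payments (last $10.60); total interest = total paid − $1,480.47 = $1,180.13.
At $125.00/mo: 15 payments (last $18.93); total interest $288.46.
Payments saved = 54 − 15 = 39.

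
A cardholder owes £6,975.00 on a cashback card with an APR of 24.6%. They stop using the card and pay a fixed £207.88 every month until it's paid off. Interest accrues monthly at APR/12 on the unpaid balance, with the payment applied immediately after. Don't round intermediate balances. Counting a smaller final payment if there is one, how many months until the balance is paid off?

Monthly rate r = 24.6%/12 = 2.05% = 0.0205.
Recurrence: B ← B·(1+r) − £207.88.
Month 1: interest £142.99; balance after payment £6,910.11.
Month 2: interest £141.66; balance after payment £6,843.88.
Closed form: n = −ln(1 − rB₀/P)/ln(1+r) = −ln(0.31216)/ln(1.0205) ≈ 57.372, so the balance reaches zero during payment 58.

58 payments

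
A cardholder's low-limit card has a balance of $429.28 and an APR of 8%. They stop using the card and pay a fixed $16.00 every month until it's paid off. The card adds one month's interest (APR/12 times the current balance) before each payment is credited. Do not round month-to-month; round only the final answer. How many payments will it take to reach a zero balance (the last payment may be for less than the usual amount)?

Monthly rate r = 8%/12 = 0.666667% = 0.00666667.
Recurrence: B ← B·(1+r) − $16.00.
Month 1: interest $2.86; balance after payment $416.14.
Month 2: interest $2.77; balance after payment $402.92.
Closed form: n = −ln(1 − rB₀/P)/ln(1+r) = −ln(0.82113)/ln(1.00667) ≈ 29.659, so the balance reaches zero during payment 30.

30 months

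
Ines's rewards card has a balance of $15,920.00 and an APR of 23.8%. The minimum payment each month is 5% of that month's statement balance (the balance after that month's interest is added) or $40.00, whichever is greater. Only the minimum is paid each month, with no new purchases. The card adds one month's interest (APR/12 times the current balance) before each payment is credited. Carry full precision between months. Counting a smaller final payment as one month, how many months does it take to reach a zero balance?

121 months

Monthly rate r = 23.8%/12 = 1.98333% = 0.0198333.
While 5% of the post-interest balance exceeds $40.00, each month B ← (B·(1+r))·(1 − 0.05), i.e. B shrinks by the factor (1+r)·0.95 = 0.96884.
This holds for months 1–96. Entering month 97 the balance is $762.45; 5% of the post-interest balance is now below $40.00, so the flat $40.00 minimum applies from here.
From month 97 a fixed $40.00 at rate r clears $762.45 in 25 more payments. Total: 96 + 25 = 121 months.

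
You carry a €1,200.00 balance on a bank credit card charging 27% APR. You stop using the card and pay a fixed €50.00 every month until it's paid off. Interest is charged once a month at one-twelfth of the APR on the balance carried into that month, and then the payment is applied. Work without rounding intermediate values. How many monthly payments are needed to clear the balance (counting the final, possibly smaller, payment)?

35 payments

Monthly rate r = 27%/12 = 2.25% = 0.0225.
Recurrence: B ← B·(1+r) − €50.00.
Month 1: interest €27.00; balance after payment €1,177.00.
Month 2: interest €26.48; balance after payment €1,153.48.
Closed form: n = −ln(1 − rB₀/P)/ln(1+r) = −ln(0.46)/ln(1.0225) ≈ 34.899, so the balance reaches zero during payment 35.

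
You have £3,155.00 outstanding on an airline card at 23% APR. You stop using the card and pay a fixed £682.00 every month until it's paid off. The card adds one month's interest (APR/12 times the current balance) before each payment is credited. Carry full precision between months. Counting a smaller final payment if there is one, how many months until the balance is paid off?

5 payments

Monthly rate r = 23%/12 = 1.91667% = 0.0191667.
Recurrence: B ← B·(1+r) − £682.00.
Month 1: interest £60.47; balance after payment £2,533.47.
Month 2: interest £48.56; balance after payment £1,900.03.
Month 3: interest £36.42; balance after payment £1,254.45.
Month 4: interest £24.04; balance after payment £596.49.
Month 5: interest £11.43; balance after payment £0.00.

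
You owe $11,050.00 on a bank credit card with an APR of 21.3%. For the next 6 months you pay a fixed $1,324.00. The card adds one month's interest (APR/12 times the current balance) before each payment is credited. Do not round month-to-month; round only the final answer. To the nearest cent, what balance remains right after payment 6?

Monthly rate r = 21.3%/12 = 1.775% = 0.01775.
Each month: B ← B·(1+r) − $1,324.00.
Month 1: interest $196.14; balance after payment $9,922.14.
Month 2: interest $176.12; balance after payment $8,774.26.
Month 3: interest $155.74; balance after payment $7,606.00.
Month 4: interest $135.01; balance after payment $6,417.00.
Month 5: interest $113.90; balance after payment $5,206.91.
Month 6: interest $92.42; balance after payment $3,975.33.

$3,975.33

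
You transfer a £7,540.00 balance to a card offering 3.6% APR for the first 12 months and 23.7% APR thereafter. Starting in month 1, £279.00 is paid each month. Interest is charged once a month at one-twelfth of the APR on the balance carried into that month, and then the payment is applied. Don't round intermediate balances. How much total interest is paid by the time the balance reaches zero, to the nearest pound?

£1,150

Promo months 1–12 at r₀ = 3.6%/12 = 0.003; months 13+ at r₁ = 23.7%/12 = 0.01975.
After month 12: iterate B ← B·(1+r₀) − £279.00 for 12 months → £4,412.17.
Then at r₁ with £279.00/mo: n₂ = −ln(1 − r₁·B/P)/ln(1+r₁) ≈ 19.15 → 20 more payments.
Total paid = 31·£279.00 + £41.07 = £8,690.07; interest = £8,690.07 − £7,540.00 = £1,150.07.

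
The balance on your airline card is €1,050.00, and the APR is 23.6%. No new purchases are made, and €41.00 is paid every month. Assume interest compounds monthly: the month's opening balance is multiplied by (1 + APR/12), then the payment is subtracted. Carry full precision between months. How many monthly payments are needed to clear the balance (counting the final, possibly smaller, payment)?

36 months

Monthly rate r = 23.6%/12 = 1.96667% = 0.0196667.
Recurrence: B ← B·(1+r) − €41.00.
Month 1: interest €20.65; balance after payment €1,029.65.
Month 2: interest €20.25; balance after payment €1,008.90.
Closed form: n = −ln(1 − rB₀/P)/ln(1+r) = −ln(0.49634)/ln(1.01967) ≈ 35.967, so the balance reaches zero during payment 36.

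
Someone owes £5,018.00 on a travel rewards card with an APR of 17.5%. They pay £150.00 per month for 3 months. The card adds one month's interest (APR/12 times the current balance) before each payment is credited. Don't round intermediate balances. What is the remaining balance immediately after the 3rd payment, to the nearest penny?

£4,784.16

Monthly rate r = 17.5%/12 = 1.45833% = 0.0145833.
Each month: B ← B·(1+r) − £150.00.
Month 1: interest £73.18; balance after payment £4,941.18.
Month 2: interest £72.06; balance after payment £4,863.24.
Month 3: interest £70.92; balance after payment £4,784.16.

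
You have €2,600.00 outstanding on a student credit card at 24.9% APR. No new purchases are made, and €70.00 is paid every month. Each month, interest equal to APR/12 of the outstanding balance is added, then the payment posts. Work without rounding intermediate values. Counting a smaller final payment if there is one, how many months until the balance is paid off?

Monthly rate r = 24.9%/12 = 2.075% = 0.02075.
Recurrence: B ← B·(1+r) − €70.00.
Month 1: interest €53.95; balance after payment €2,583.95.
Month 2: interest €53.62; balance after payment €2,567.57.
Closed form: n = −ln(1 − rB₀/P)/ln(1+r) = −ln(0.22929)/ln(1.02075) ≈ 71.712, so the balance reaches zero during payment 72.

72 months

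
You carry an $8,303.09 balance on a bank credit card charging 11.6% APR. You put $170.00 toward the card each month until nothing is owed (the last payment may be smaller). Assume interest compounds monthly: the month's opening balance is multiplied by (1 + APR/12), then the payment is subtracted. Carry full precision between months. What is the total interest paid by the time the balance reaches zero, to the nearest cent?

Monthly rate r = 11.6%/12 = 0.966667% = 0.00966667.
Payoff takes n = ⌈−ln(1 − rB₀/P)/ln(1+r)⌉ = ⌈66.414⌉ = 67 payments; the last is $70.56.
Total paid = 66·$170.00 + $70.56 = $11,290.56.
Total interest = total paid − principal = $11,290.56 − $8,303.09 = $2,987.47.

$2,987.47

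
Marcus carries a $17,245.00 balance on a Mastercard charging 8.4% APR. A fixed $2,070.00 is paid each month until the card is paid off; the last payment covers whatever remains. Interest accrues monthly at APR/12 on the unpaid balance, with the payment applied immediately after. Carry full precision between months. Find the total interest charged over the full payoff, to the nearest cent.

Monthly rate r = 8.4%/12 = 0.7% = 0.007.
Payoff takes n = ⌈−ln(1 − rB₀/P)/ln(1+r)⌉ = ⌈8.614⌉ = 9 payments; the last is $1,272.11.
Total paid = 8·$2,070.00 + $1,272.11 = $17,832.11.
Total interest = total paid − principal = $17,832.11 − $17,245.00 = $587.11.

$587.11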